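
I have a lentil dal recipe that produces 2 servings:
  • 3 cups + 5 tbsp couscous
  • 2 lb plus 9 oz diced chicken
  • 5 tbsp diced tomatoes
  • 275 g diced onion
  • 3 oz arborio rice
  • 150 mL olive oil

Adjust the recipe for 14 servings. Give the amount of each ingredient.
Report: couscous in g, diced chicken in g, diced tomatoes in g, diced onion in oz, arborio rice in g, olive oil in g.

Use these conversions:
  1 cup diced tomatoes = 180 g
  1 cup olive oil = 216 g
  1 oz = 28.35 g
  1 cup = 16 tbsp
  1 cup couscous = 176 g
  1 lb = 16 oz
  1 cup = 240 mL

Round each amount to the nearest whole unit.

couscous: 4081 g; diced chicken: 8136 g; diced tomatoes: 394 g; diced onion: 68 oz; arborio rice: 595 g; olive oil: 945 g

Scaling factor: 14/2 = 7.
couscous: (3 cup + 5 tbsp = 3.3125 cup) × 7 × 176 g/cup = 4081 g
diced chicken: (2 lb + 9 oz = 2.5625 lb) × 7 × 16 oz/lb × 28.35 g/oz ≈ 8136 g
diced tomatoes: 5 tbsp × 7 ÷ 16 tbsp/cup × 180 g/cup ≈ 394 g
diced onion: 275 g × 7 ÷ 28.35 g/oz ≈ 68 oz
arborio rice: 3 oz × 7 × 28.35 g/oz ≈ 595 g
olive oil: 150 mL × 7 ÷ 240 mL/cup × 216 g/cup = 945 g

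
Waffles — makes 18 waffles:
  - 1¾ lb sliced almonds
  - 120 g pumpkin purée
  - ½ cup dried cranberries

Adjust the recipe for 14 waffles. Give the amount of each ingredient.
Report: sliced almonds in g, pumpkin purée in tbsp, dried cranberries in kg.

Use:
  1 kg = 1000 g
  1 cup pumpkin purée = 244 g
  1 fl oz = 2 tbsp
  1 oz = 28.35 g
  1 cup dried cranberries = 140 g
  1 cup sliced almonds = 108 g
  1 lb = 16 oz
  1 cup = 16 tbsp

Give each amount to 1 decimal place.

Scaling factor: 14/18 = 7/9.
sliced almonds: 1.75 lb × 7/9 × 16 oz/lb × 28.35 g/oz = 617.4 g
pumpkin purée: 120 g × 7/9 ÷ 244 g/cup × 16 tbsp/cup ≈ 6.1 tbsp
dried cranberries: 0.5 cup × 7/9 × 140 g/cup ÷ 1000 g/kg ≈ 0.1 kg

sliced almonds: 617.4 g; pumpkin purée: 6.1 tbsp; dried cranberries: 0.1 kg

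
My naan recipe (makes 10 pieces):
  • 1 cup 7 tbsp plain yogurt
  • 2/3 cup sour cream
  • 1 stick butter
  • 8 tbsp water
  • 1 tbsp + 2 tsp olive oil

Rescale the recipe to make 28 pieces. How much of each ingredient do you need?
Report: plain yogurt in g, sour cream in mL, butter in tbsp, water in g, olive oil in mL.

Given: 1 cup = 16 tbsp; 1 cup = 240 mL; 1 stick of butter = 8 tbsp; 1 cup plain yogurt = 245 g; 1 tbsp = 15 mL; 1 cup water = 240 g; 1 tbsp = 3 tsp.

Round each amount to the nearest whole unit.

plain yogurt: 986 g; sour cream: 448 mL; butter: 22 tbsp; water: 336 g; olive oil: 70 mL

Scaling factor: 28/10 = 14/5 = 2.8.
plain yogurt: (1 cup + 7 tbsp = 1.4375 cup) × 14/5 × 245 g/cup ≈ 986 g
sour cream: 2/3 cup × 14/5 × 240 mL/cup = 448 mL
butter: 1 stick × 14/5 × 8 tbsp/stick ≈ 22 tbsp
water: 8 tbsp × 14/5 ÷ 16 tbsp/cup × 240 g/cup = 336 g
olive oil: (1 tbsp + 2 tsp = 5/3 tbsp) × 14/5 × 15 mL/tbsp = 70 mL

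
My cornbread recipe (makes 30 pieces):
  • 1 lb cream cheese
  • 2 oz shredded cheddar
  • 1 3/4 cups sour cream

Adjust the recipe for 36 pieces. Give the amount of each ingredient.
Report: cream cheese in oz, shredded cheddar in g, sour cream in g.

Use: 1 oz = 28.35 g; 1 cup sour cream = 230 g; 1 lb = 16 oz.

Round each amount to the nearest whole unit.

cream cheese: 19 oz; shredded cheddar: 68 g; sour cream: 483 g

Scaling factor: 36/30 = 6/5 = 1.2.
cream cheese: 1 lb × 6/5 × 16 oz/lb ≈ 19 oz
shredded cheddar: 2 oz × 6/5 × 28.35 g/oz ≈ 68 g
sour cream: 1.75 cup × 6/5 × 230 g/cup = 483 g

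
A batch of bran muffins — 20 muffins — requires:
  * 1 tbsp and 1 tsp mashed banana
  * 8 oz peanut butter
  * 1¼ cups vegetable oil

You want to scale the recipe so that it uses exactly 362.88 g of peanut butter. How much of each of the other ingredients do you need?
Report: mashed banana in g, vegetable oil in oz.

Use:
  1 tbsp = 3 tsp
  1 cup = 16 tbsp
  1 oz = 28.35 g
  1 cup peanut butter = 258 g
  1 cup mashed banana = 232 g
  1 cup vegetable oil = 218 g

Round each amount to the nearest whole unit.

mashed banana: 31 g; vegetable oil: 15 oz

The original recipe has 226.8 g of peanut butter, so the scaling factor is 362.88 ÷ 226.8 = 8/5 = 1.6.
mashed banana: (1 tbsp + 1 tsp = 4/3 tbsp) × 8/5 ÷ 16 tbsp/cup × 232 g/cup ≈ 31 g
vegetable oil: 1.25 cup × 8/5 × 218 g/cup ÷ 28.35 g/oz ≈ 15 oz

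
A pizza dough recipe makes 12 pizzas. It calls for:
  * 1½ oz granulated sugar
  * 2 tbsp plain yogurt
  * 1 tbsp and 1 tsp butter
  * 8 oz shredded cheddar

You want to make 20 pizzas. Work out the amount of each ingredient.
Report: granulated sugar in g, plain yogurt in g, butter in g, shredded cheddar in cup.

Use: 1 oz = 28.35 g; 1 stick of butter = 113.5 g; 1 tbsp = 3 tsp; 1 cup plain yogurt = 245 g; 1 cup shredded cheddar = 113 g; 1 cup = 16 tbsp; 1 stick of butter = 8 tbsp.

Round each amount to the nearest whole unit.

Scaling factor: 20/12 = 5/3.
granulated sugar: 1.5 oz × 5/3 × 28.35 g/oz ≈ 71 g
plain yogurt: 2 tbsp × 5/3 ÷ 16 tbsp/cup × 245 g/cup ≈ 51 g
butter: (1 tbsp + 1 tsp = 4/3 tbsp) × 5/3 ÷ 8 tbsp/stick × 113.5 g/stick ≈ 32 g
shredded cheddar: 8 oz × 5/3 × 28.35 g/oz ÷ 113 g/cup ≈ 3 cup

granulated sugar: 71 g; plain yogurt: 51 g; butter: 32 g; shredded cheddar: 3 cup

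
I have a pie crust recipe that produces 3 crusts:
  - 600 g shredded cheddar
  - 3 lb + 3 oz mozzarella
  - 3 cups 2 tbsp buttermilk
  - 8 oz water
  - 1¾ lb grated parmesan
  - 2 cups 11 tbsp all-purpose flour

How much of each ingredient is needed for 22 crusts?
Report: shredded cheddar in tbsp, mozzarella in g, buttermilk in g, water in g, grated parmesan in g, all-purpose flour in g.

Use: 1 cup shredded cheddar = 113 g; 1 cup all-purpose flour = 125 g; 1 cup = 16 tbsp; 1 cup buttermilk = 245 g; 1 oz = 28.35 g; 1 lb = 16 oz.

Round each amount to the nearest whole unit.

Scaling factor: 22/3.
shredded cheddar: 600 g × 22/3 ÷ 113 g/cup × 16 tbsp/cup ≈ 623 tbsp
mozzarella: (3 lb + 3 oz = 3.1875 lb) × 22/3 × 16 oz/lb × 28.35 g/oz ≈ 10603 g
buttermilk: (3 cup + 2 tbsp = 3.125 cup) × 22/3 × 245 g/cup ≈ 5615 g
water: 8 oz × 22/3 × 28.35 g/oz ≈ 1663 g
grated parmesan: 1.75 lb × 22/3 × 16 oz/lb × 28.35 g/oz ≈ 5821 g
all-purpose flour: (2 cup + 11 tbsp = 2.6875 cup) × 22/3 × 125 g/cup ≈ 2464 g

shredded cheddar: 623 tbsp; mozzarella: 10603 g; buttermilk: 5615 g; water: 1663 g; grated parmesan: 5821 g; all-purpose flour: 2464 g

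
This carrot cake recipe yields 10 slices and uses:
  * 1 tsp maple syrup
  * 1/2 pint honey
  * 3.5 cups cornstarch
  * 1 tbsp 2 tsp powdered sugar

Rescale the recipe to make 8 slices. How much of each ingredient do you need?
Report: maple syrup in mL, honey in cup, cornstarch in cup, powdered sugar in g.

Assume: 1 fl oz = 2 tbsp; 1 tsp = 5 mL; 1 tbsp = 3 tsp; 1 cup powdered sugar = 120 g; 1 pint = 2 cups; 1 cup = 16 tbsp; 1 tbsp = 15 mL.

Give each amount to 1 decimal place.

Scaling factor: 8/10 = 4/5 = 0.8.
maple syrup: 1 tsp × 4/5 × 5 mL/tsp = 4.0 mL
honey: 0.5 pint × 4/5 × 2 cup/pint = 0.8 cup
cornstarch: 3.5 cup × 4/5 = 2.8 cup
powdered sugar: (1 tbsp + 2 tsp = 5/3 tbsp) × 4/5 ÷ 16 tbsp/cup × 120 g/cup = 10.0 g

maple syrup: 4.0 mL; honey: 0.8 cup; cornstarch: 2.8 cup; powdered sugar: 10.0 g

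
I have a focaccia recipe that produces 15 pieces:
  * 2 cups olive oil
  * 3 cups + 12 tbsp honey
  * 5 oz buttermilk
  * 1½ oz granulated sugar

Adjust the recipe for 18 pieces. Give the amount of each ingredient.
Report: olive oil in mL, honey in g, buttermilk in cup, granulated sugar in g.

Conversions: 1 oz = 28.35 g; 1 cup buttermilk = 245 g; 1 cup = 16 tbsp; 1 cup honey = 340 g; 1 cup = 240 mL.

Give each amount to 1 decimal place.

Scaling factor: 18/15 = 6/5 = 1.2.
olive oil: 2 cup × 6/5 × 240 mL/cup = 576.0 mL
honey: (3 cup + 12 tbsp = 3.75 cup) × 6/5 × 340 g/cup = 1530.0 g
buttermilk: 5 oz × 6/5 × 28.35 g/oz ÷ 245 g/cup ≈ 0.7 cup
granulated sugar: 1.5 oz × 6/5 × 28.35 g/oz ≈ 51.0 g

olive oil: 576.0 mL; honey: 1530.0 g; buttermilk: 0.7 cup; granulated sugar: 51.0 g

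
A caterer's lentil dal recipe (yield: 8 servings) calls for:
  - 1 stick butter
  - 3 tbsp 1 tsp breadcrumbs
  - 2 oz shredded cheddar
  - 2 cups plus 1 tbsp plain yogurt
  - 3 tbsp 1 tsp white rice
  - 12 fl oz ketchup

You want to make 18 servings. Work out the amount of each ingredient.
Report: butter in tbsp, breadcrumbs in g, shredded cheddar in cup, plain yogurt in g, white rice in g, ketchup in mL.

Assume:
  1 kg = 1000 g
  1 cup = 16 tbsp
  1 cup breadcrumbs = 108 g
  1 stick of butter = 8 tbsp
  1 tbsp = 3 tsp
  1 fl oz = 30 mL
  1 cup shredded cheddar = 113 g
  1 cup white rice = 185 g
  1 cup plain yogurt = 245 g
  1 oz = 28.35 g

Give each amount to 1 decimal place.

Scaling factor: 18/8 = 9/4 = 2.25.
butter: 1 stick × 9/4 × 8 tbsp/stick = 18.0 tbsp
breadcrumbs: (3 tbsp + 1 tsp = 10/3 tbsp) × 9/4 ÷ 16 tbsp/cup × 108 g/cup ≈ 50.6 g
shredded cheddar: 2 oz × 9/4 × 28.35 g/oz ÷ 113 g/cup ≈ 1.1 cup
plain yogurt: (2 cup + 1 tbsp = 2.0625 cup) × 9/4 × 245 g/cup ≈ 1137.0 g
white rice: (3 tbsp + 1 tsp = 10/3 tbsp) × 9/4 ÷ 16 tbsp/cup × 185 g/cup ≈ 86.7 g
ketchup: 12 fl oz × 9/4 × 30 mL/fl oz = 810.0 mL

butter: 18.0 tbsp; breadcrumbs: 50.6 g; shredded cheddar: 1.1 cup; plain yogurt: 1137.0 g; white rice: 86.7 g; ketchup: 810.0 mL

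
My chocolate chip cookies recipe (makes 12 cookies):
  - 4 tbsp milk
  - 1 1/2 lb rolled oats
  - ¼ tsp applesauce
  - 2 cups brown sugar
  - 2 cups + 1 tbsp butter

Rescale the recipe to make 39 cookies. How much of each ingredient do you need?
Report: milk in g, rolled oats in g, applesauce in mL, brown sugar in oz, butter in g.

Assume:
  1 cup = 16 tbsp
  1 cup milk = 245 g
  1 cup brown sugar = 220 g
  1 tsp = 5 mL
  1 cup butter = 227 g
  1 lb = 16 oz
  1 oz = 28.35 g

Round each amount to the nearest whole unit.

Scaling factor: 39/12 = 13/4 = 3.25.
milk: 4 tbsp × 13/4 ÷ 16 tbsp/cup × 245 g/cup ≈ 199 g
rolled oats: 1.5 lb × 13/4 × 16 oz/lb × 28.35 g/oz ≈ 2211 g
applesauce: 0.25 tsp × 13/4 × 5 mL/tsp ≈ 4 mL
brown sugar: 2 cup × 13/4 × 220 g/cup ÷ 28.35 g/oz ≈ 50 oz
butter: (2 cup + 1 tbsp = 2.0625 cup) × 13/4 × 227 g/cup ≈ 1522 g

milk: 199 g; rolled oats: 2211 g; applesauce: 4 mL; brown sugar: 50 oz; butter: 1522 g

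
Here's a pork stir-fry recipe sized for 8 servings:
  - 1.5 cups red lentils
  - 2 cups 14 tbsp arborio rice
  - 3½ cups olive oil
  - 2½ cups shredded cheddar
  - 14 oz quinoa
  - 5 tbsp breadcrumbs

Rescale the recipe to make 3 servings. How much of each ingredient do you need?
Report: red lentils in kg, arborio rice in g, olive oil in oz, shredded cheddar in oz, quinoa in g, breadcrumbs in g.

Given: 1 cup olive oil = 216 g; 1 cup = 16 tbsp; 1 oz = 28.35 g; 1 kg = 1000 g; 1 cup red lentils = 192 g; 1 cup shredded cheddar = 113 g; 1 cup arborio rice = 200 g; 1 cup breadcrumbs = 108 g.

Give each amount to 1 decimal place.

Scaling factor: 3/8 = 0.375.
red lentils: 1.5 cup × 3/8 × 192 g/cup ÷ 1000 g/kg ≈ 0.1 kg
arborio rice: (2 cup + 14 tbsp = 2.875 cup) × 3/8 × 200 g/cup ≈ 215.6 g
olive oil: 3.5 cup × 3/8 × 216 g/cup ÷ 28.35 g/oz = 10.0 oz
shredded cheddar: 2.5 cup × 3/8 × 113 g/cup ÷ 28.35 g/oz ≈ 3.7 oz
quinoa: 14 oz × 3/8 × 28.35 g/oz ≈ 148.8 g
breadcrumbs: 5 tbsp × 3/8 ÷ 16 tbsp/cup × 108 g/cup ≈ 12.7 g

red lentils: 0.1 kg; arborio rice: 215.6 g; olive oil: 10.0 oz; shredded cheddar: 3.7 oz; quinoa: 148.8 g; breadcrumbs: 12.7 g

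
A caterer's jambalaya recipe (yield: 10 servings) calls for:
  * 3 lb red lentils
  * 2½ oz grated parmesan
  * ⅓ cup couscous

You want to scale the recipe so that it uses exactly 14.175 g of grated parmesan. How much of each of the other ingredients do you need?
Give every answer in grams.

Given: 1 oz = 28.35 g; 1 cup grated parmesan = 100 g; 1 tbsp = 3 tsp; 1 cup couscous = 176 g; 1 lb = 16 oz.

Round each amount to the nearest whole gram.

The original recipe has 70.875 g of grated parmesan, so the scaling factor is 14.175 ÷ 70.875 = 1/5 = 0.2.
red lentils: 3 lb × 1/5 × 16 oz/lb × 28.35 g/oz ≈ 272 g
couscous: 1/3 cup × 1/5 × 176 g/cup ≈ 12 g

red lentils: 272 g; couscous: 12 g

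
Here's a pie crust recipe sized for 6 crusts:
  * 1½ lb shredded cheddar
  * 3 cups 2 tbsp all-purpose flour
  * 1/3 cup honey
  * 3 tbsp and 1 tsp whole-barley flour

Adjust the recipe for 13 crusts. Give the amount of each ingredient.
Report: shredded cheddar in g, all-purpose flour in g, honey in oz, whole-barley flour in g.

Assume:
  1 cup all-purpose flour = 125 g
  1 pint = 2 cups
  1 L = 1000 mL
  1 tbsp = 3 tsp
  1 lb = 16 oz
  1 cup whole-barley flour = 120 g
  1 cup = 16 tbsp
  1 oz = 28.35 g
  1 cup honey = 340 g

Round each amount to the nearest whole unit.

shredded cheddar: 1474 g; all-purpose flour: 846 g; honey: 9 oz; whole-barley flour: 54 g

Scaling factor: 13/6.
shredded cheddar: 1.5 lb × 13/6 × 16 oz/lb × 28.35 g/oz ≈ 1474 g
all-purpose flour: (3 cup + 2 tbsp = 3.125 cup) × 13/6 × 125 g/cup ≈ 846 g
honey: 1/3 cup × 13/6 × 340 g/cup ÷ 28.35 g/oz ≈ 9 oz
whole-barley flour: (3 tbsp + 1 tsp = 10/3 tbsp) × 13/6 ÷ 16 tbsp/cup × 120 g/cup ≈ 54 g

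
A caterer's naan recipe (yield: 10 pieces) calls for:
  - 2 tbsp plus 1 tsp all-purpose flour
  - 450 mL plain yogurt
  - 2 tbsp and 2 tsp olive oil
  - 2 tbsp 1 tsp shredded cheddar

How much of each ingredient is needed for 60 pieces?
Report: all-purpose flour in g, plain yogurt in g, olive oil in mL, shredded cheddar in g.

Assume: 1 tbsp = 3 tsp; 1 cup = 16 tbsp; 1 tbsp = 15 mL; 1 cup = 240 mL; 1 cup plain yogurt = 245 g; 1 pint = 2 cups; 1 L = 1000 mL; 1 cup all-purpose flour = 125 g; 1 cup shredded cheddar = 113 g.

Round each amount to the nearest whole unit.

all-purpose flour: 109 g; plain yogurt: 2756 g; olive oil: 240 mL; shredded cheddar: 99 g

Scaling factor: 60/10 = 6.
all-purpose flour: (2 tbsp + 1 tsp = 7/3 tbsp) × 6 ÷ 16 tbsp/cup × 125 g/cup ≈ 109 g
plain yogurt: 450 mL × 6 ÷ 240 mL/cup × 245 g/cup ≈ 2756 g
olive oil: (2 tbsp + 2 tsp = 8/3 tbsp) × 6 × 15 mL/tbsp = 240 mL
shredded cheddar: (2 tbsp + 1 tsp = 7/3 tbsp) × 6 ÷ 16 tbsp/cup × 113 g/cup ≈ 99 g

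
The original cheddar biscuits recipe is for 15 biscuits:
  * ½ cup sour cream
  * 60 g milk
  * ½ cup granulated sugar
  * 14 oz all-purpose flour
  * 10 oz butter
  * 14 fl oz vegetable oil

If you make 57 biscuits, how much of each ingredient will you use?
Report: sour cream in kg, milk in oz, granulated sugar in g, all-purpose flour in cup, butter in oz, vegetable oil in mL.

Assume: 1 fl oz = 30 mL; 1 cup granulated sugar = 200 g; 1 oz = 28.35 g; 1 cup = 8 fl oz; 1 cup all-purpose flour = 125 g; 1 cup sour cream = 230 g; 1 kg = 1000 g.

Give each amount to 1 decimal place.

Scaling factor: 57/15 = 19/5 = 3.8.
sour cream: 0.5 cup × 19/5 × 230 g/cup ÷ 1000 g/kg ≈ 0.4 kg
milk: 60 g × 19/5 ÷ 28.35 g/oz ≈ 8.0 oz
granulated sugar: 0.5 cup × 19/5 × 200 g/cup = 380.0 g
all-purpose flour: 14 oz × 19/5 × 28.35 g/oz ÷ 125 g/cup ≈ 12.1 cup
butter: 10 oz × 19/5 = 38.0 oz
vegetable oil: 14 fl oz × 19/5 × 30 mL/fl oz = 1596.0 mL

sour cream: 0.4 kg; milk: 8.0 oz; granulated sugar: 380.0 g; all-purpose flour: 12.1 cup; butter: 38.0 oz; vegetable oil: 1596.0 mL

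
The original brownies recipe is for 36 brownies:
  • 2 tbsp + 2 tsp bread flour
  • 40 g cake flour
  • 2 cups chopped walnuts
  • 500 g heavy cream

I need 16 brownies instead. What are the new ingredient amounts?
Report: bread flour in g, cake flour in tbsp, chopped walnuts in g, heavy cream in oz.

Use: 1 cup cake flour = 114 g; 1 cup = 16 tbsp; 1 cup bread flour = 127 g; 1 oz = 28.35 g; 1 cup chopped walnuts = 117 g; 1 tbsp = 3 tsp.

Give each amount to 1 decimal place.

bread flour: 9.4 g; cake flour: 2.5 tbsp; chopped walnuts: 104.0 g; heavy cream: 7.8 oz

Scaling factor: 16/36 = 4/9.
bread flour: (2 tbsp + 2 tsp = 8/3 tbsp) × 4/9 ÷ 16 tbsp/cup × 127 g/cup ≈ 9.4 g
cake flour: 40 g × 4/9 ÷ 114 g/cup × 16 tbsp/cup ≈ 2.5 tbsp
chopped walnuts: 2 cup × 4/9 × 117 g/cup = 104.0 g
heavy cream: 500 g × 4/9 ÷ 28.35 g/oz ≈ 7.8 oz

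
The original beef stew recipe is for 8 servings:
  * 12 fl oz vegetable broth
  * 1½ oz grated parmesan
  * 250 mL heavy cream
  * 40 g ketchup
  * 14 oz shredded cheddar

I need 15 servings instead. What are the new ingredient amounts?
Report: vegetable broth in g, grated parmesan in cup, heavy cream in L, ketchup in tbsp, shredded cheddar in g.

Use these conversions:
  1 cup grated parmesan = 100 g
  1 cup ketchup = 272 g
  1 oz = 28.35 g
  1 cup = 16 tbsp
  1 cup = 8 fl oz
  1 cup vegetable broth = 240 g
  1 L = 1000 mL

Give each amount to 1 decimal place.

Scaling factor: 15/8 = 1.875.
vegetable broth: 12 fl oz × 15/8 ÷ 8 fl oz/cup × 240 g/cup = 675.0 g
grated parmesan: 1.5 oz × 15/8 × 28.35 g/oz ÷ 100 g/cup ≈ 0.8 cup
heavy cream: 250 mL × 15/8 ÷ 1000 mL/L ≈ 0.5 L
ketchup: 40 g × 15/8 ÷ 272 g/cup × 16 tbsp/cup ≈ 4.4 tbsp
shredded cheddar: 14 oz × 15/8 × 28.35 g/oz ≈ 744.2 g

vegetable broth: 675.0 g; grated parmesan: 0.8 cup; heavy cream: 0.5 L; ketchup: 4.4 tbsp; shredded cheddar: 744.2 g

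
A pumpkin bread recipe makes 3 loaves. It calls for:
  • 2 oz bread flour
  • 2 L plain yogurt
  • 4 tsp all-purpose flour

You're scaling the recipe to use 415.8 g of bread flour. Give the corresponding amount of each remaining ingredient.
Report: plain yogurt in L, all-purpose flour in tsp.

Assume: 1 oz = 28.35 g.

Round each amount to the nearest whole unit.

plain yogurt: 15 L; all-purpose flour: 29 tsp

The original recipe has 56.7 g of bread flour, so the scaling factor is 415.8 ÷ 56.7 = 22/3.
plain yogurt: 2 L × 22/3 ≈ 15 L
all-purpose flour: 4 tsp × 22/3 ≈ 29 tsp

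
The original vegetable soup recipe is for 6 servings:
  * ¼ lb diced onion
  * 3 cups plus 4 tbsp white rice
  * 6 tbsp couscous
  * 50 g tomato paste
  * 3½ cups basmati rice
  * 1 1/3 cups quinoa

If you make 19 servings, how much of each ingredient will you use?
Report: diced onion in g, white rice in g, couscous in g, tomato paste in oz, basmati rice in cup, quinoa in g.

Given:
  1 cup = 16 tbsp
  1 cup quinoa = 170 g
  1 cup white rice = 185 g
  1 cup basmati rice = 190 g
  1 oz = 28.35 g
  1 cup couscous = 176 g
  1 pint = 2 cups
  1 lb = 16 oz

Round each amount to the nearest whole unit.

diced onion: 359 g; white rice: 1904 g; couscous: 209 g; tomato paste: 6 oz; basmati rice: 11 cup; quinoa: 718 g

Scaling factor: 19/6.
diced onion: 0.25 lb × 19/6 × 16 oz/lb × 28.35 g/oz ≈ 359 g
white rice: (3 cup + 4 tbsp = 3.25 cup) × 19/6 × 185 g/cup ≈ 1904 g
couscous: 6 tbsp × 19/6 ÷ 16 tbsp/cup × 176 g/cup = 209 g
tomato paste: 50 g × 19/6 ÷ 28.35 g/oz ≈ 6 oz
basmati rice: 3.5 cup × 19/6 ≈ 11 cup
quinoa: 4/3 cup × 19/6 × 170 g/cup ≈ 718 g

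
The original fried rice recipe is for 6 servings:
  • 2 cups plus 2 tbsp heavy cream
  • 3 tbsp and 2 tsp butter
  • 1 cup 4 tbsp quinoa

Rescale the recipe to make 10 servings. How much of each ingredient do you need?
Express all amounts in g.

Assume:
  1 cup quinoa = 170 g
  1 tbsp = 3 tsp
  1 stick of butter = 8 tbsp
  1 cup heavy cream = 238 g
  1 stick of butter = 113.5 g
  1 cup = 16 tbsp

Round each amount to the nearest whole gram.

Scaling factor: 10/6 = 5/3.
heavy cream: (2 cup + 2 tbsp = 2.125 cup) × 5/3 × 238 g/cup ≈ 843 g
butter: (3 tbsp + 2 tsp = 11/3 tbsp) × 5/3 ÷ 8 tbsp/stick × 113.5 g/stick ≈ 87 g
quinoa: (1 cup + 4 tbsp = 1.25 cup) × 5/3 × 170 g/cup ≈ 354 g

heavy cream: 843 g; butter: 87 g; quinoa: 354 g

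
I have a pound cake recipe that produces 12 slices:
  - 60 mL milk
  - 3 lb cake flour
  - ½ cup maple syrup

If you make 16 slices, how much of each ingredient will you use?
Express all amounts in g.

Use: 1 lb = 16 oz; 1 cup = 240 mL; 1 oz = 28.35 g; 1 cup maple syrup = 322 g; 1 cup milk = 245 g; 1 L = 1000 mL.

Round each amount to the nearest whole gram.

Scaling factor: 16/12 = 4/3.
milk: 60 mL × 4/3 ÷ 240 mL/cup × 245 g/cup ≈ 82 g
cake flour: 3 lb × 4/3 × 16 oz/lb × 28.35 g/oz ≈ 1814 g
maple syrup: 0.5 cup × 4/3 × 322 g/cup ≈ 215 g

milk: 82 g; cake flour: 1814 g; maple syrup: 215 g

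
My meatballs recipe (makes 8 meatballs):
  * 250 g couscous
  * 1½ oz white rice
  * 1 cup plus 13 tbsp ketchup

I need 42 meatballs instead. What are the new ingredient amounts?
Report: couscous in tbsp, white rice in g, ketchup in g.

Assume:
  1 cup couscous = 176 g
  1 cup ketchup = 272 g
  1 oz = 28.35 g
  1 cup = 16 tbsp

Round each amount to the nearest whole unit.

couscous: 119 tbsp; white rice: 223 g; ketchup: 2588 g

Scaling factor: 42/8 = 21/4 = 5.25.
couscous: 250 g × 21/4 ÷ 176 g/cup × 16 tbsp/cup ≈ 119 tbsp
white rice: 1.5 oz × 21/4 × 28.35 g/oz ≈ 223 g
ketchup: (1 cup + 13 tbsp = 1.8125 cup) × 21/4 × 272 g/cup ≈ 2588 g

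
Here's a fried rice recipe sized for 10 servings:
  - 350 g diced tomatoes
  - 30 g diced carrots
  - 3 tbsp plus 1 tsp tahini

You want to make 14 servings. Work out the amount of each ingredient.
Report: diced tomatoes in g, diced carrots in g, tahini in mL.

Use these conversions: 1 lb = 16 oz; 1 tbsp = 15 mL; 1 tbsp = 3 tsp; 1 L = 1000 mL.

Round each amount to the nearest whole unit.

diced tomatoes: 490 g; diced carrots: 42 g; tahini: 70 mL

Scaling factor: 14/10 = 7/5 = 1.4.
diced tomatoes: 350 g × 7/5 = 490 g
diced carrots: 30 g × 7/5 = 42 g
tahini: (3 tbsp + 1 tsp = 10/3 tbsp) × 7/5 × 15 mL/tbsp = 70 mL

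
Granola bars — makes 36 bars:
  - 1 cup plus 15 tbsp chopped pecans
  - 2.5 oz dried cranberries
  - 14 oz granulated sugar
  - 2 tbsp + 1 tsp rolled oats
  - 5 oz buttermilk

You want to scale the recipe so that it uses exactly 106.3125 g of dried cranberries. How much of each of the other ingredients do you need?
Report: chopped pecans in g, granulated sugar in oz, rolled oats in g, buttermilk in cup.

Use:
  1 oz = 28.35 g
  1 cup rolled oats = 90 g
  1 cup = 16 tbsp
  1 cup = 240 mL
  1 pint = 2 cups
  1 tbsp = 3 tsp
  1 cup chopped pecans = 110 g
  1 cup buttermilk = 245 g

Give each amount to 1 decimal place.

chopped pecans: 319.7 g; granulated sugar: 21.0 oz; rolled oats: 19.7 g; buttermilk: 0.9 cup

The original recipe has 70.875 g of dried cranberries, so the scaling factor is 106.3125 ÷ 70.875 = 3/2 = 1.5.
chopped pecans: (1 cup + 15 tbsp = 1.9375 cup) × 3/2 × 110 g/cup ≈ 319.7 g
granulated sugar: 14 oz × 3/2 = 21.0 oz
rolled oats: (2 tbsp + 1 tsp = 7/3 tbsp) × 3/2 ÷ 16 tbsp/cup × 90 g/cup ≈ 19.7 g
buttermilk: 5 oz × 3/2 × 28.35 g/oz ÷ 245 g/cup ≈ 0.9 cup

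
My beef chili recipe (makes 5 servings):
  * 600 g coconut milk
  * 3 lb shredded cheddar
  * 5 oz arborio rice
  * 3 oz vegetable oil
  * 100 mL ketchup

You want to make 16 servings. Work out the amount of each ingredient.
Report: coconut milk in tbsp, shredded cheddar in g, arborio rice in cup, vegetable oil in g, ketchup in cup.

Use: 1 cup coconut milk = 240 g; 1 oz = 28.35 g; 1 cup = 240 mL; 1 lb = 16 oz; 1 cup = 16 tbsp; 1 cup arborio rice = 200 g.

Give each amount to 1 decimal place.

coconut milk: 128.0 tbsp; shredded cheddar: 4354.6 g; arborio rice: 2.3 cup; vegetable oil: 272.2 g; ketchup: 1.3 cup

Scaling factor: 16/5 = 3.2.
coconut milk: 600 g × 16/5 ÷ 240 g/cup × 16 tbsp/cup = 128.0 tbsp
shredded cheddar: 3 lb × 16/5 × 16 oz/lb × 28.35 g/oz ≈ 4354.6 g
arborio rice: 5 oz × 16/5 × 28.35 g/oz ÷ 200 g/cup ≈ 2.3 cup
vegetable oil: 3 oz × 16/5 × 28.35 g/oz ≈ 272.2 g
ketchup: 100 mL × 16/5 ÷ 240 mL/cup ≈ 1.3 cup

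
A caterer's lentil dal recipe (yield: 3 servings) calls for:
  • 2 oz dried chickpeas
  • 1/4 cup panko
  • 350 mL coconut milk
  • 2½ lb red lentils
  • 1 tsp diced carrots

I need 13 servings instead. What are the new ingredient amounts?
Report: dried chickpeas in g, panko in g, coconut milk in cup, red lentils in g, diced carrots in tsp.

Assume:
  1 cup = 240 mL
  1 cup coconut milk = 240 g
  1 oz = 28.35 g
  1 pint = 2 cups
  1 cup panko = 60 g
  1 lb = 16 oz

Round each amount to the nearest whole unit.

Scaling factor: 13/3.
dried chickpeas: 2 oz × 13/3 × 28.35 g/oz ≈ 246 g
panko: 0.25 cup × 13/3 × 60 g/cup = 65 g
coconut milk: 350 mL × 13/3 ÷ 240 mL/cup ≈ 6 cup
red lentils: 2.5 lb × 13/3 × 16 oz/lb × 28.35 g/oz = 4914 g
diced carrots: 1 tsp × 13/3 ≈ 4 tsp

dried chickpeas: 246 g; panko: 65 g; coconut milk: 6 cup; red lentils: 4914 g; diced carrots: 4 tsp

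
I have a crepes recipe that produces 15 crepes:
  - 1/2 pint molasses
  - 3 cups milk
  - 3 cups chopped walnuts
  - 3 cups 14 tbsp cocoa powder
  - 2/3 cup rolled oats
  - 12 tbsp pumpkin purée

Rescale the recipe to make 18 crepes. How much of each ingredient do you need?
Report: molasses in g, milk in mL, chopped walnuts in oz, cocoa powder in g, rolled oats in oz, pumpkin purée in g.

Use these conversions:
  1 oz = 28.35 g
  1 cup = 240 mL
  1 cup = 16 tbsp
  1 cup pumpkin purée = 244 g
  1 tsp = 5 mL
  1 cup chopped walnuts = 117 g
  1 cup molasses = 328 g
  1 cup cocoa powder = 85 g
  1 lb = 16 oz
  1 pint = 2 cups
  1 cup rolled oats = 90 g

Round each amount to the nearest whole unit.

Scaling factor: 18/15 = 6/5 = 1.2.
molasses: 0.5 pint × 6/5 × 2 cup/pint × 328 g/cup ≈ 394 g
milk: 3 cup × 6/5 × 240 mL/cup = 864 mL
chopped walnuts: 3 cup × 6/5 × 117 g/cup ÷ 28.35 g/oz ≈ 15 oz
cocoa powder: (3 cup + 14 tbsp = 3.875 cup) × 6/5 × 85 g/cup ≈ 395 g
rolled oats: 2/3 cup × 6/5 × 90 g/cup ÷ 28.35 g/oz ≈ 3 oz
pumpkin purée: 12 tbsp × 6/5 ÷ 16 tbsp/cup × 244 g/cup ≈ 220 g

molasses: 394 g; milk: 864 mL; chopped walnuts: 15 oz; cocoa powder: 395 g; rolled oats: 3 oz; pumpkin purée: 220 g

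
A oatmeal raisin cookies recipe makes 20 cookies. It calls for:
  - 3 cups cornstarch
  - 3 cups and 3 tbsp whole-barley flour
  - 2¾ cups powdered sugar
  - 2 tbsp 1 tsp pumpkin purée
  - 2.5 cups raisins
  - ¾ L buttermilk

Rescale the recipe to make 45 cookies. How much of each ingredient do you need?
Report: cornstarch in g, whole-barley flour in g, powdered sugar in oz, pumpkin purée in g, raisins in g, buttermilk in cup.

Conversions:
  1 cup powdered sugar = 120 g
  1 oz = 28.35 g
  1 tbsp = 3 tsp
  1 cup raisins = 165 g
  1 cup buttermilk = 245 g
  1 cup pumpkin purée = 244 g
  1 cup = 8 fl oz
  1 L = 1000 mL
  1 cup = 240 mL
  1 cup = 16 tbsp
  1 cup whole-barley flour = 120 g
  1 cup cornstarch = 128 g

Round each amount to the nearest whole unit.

cornstarch: 864 g; whole-barley flour: 861 g; powdered sugar: 26 oz; pumpkin purée: 80 g; raisins: 928 g; buttermilk: 7 cup

Scaling factor: 45/20 = 9/4 = 2.25.
cornstarch: 3 cup × 9/4 × 128 g/cup = 864 g
whole-barley flour: (3 cup + 3 tbsp = 3.1875 cup) × 9/4 × 120 g/cup ≈ 861 g
powdered sugar: 2.75 cup × 9/4 × 120 g/cup ÷ 28.35 g/oz ≈ 26 oz
pumpkin purée: (2 tbsp + 1 tsp = 7/3 tbsp) × 9/4 ÷ 16 tbsp/cup × 244 g/cup ≈ 80 g
raisins: 2.5 cup × 9/4 × 165 g/cup ≈ 928 g
buttermilk: 0.75 L × 9/4 × 1000 mL/L ÷ 240 mL/cup ≈ 7 cup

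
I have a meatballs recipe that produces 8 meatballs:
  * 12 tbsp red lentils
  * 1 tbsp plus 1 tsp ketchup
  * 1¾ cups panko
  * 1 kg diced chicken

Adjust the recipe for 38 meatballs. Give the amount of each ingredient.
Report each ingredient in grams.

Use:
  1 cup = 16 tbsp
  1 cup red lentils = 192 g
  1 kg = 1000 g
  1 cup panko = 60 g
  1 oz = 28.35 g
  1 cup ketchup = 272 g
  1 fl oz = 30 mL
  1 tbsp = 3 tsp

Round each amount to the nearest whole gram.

red lentils: 684 g; ketchup: 108 g; panko: 499 g; diced chicken: 4750 g

Scaling factor: 38/8 = 19/4 = 4.75.
red lentils: 12 tbsp × 19/4 ÷ 16 tbsp/cup × 192 g/cup = 684 g
ketchup: (1 tbsp + 1 tsp = 4/3 tbsp) × 19/4 ÷ 16 tbsp/cup × 272 g/cup ≈ 108 g
panko: 1.75 cup × 19/4 × 60 g/cup ≈ 499 g
diced chicken: 1 kg × 19/4 × 1000 g/kg = 4750 g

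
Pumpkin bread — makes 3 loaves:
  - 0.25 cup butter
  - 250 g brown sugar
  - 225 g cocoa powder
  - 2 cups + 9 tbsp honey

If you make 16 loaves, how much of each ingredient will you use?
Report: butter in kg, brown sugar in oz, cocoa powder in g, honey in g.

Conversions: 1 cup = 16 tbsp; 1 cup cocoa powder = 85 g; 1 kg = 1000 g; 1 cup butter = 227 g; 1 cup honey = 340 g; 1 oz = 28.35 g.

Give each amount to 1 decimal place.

Scaling factor: 16/3.
butter: 0.25 cup × 16/3 × 227 g/cup ÷ 1000 g/kg ≈ 0.3 kg
brown sugar: 250 g × 16/3 ÷ 28.35 g/oz ≈ 47.0 oz
cocoa powder: 225 g × 16/3 = 1200.0 g
honey: (2 cup + 9 tbsp = 2.5625 cup) × 16/3 × 340 g/cup ≈ 4646.7 g

butter: 0.3 kg; brown sugar: 47.0 oz; cocoa powder: 1200.0 g; honey: 4646.7 g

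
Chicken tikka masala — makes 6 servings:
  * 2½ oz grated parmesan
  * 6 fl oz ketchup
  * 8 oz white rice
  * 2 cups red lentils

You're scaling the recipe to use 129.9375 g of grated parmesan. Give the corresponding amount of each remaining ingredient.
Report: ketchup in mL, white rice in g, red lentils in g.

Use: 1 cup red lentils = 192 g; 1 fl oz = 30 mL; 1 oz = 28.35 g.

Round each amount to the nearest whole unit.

ketchup: 330 mL; white rice: 416 g; red lentils: 704 g

The original recipe has 70.875 g of grated parmesan, so the scaling factor is 129.9375 ÷ 70.875 = 11/6.
ketchup: 6 fl oz × 11/6 × 30 mL/fl oz = 330 mL
white rice: 8 oz × 11/6 × 28.35 g/oz ≈ 416 g
red lentils: 2 cup × 11/6 × 192 g/cup = 704 g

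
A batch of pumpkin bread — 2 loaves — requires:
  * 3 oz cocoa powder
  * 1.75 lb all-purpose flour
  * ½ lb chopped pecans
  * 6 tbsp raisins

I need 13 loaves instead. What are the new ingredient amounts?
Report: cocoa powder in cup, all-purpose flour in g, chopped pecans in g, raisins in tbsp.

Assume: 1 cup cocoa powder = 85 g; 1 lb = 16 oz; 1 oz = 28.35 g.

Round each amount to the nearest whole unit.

cocoa powder: 7 cup; all-purpose flour: 5160 g; chopped pecans: 1474 g; raisins: 39 tbsp

Scaling factor: 13/2 = 6.5.
cocoa powder: 3 oz × 13/2 × 28.35 g/oz ÷ 85 g/cup ≈ 7 cup
all-purpose flour: 1.75 lb × 13/2 × 16 oz/lb × 28.35 g/oz ≈ 5160 g
chopped pecans: 0.5 lb × 13/2 × 16 oz/lb × 28.35 g/oz ≈ 1474 g
raisins: 6 tbsp × 13/2 = 39 tbsp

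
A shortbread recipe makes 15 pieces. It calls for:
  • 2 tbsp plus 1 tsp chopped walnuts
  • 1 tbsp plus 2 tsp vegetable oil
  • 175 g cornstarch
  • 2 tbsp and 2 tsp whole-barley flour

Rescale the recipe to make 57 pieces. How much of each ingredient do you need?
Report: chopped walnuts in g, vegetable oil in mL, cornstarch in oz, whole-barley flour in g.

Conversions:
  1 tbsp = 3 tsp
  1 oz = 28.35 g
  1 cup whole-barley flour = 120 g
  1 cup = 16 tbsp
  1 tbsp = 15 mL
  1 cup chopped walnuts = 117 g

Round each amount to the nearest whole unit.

chopped walnuts: 65 g; vegetable oil: 95 mL; cornstarch: 23 oz; whole-barley flour: 76 g

Scaling factor: 57/15 = 19/5 = 3.8.
chopped walnuts: (2 tbsp + 1 tsp = 7/3 tbsp) × 19/5 ÷ 16 tbsp/cup × 117 g/cup ≈ 65 g
vegetable oil: (1 tbsp + 2 tsp = 5/3 tbsp) × 19/5 × 15 mL/tbsp = 95 mL
cornstarch: 175 g × 19/5 ÷ 28.35 g/oz ≈ 23 oz
whole-barley flour: (2 tbsp + 2 tsp = 8/3 tbsp) × 19/5 ÷ 16 tbsp/cup × 120 g/cup = 76 g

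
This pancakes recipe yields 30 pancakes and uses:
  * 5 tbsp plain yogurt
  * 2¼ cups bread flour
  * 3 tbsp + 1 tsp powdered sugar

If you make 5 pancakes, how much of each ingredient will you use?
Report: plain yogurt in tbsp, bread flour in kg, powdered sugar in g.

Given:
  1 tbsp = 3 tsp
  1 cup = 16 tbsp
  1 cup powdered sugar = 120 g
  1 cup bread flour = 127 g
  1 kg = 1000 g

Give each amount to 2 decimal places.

Scaling factor: 5/30 = 1/6.
plain yogurt: 5 tbsp × 1/6 ≈ 0.83 tbsp
bread flour: 2.25 cup × 1/6 × 127 g/cup ÷ 1000 g/kg ≈ 0.05 kg
powdered sugar: (3 tbsp + 1 tsp = 10/3 tbsp) × 1/6 ÷ 16 tbsp/cup × 120 g/cup ≈ 4.17 g

plain yogurt: 0.83 tbsp; bread flour: 0.05 kg; powdered sugar: 4.17 g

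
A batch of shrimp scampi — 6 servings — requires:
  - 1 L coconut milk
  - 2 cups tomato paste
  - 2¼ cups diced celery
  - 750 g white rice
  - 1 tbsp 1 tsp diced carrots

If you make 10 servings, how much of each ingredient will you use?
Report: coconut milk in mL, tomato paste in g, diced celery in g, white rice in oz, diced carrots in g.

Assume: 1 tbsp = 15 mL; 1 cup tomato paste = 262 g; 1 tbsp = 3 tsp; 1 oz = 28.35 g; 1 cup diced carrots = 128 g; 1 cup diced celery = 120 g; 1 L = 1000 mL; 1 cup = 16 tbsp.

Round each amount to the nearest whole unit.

Scaling factor: 10/6 = 5/3.
coconut milk: 1 L × 5/3 × 1000 mL/L ≈ 1667 mL
tomato paste: 2 cup × 5/3 × 262 g/cup ≈ 873 g
diced celery: 2.25 cup × 5/3 × 120 g/cup = 450 g
white rice: 750 g × 5/3 ÷ 28.35 g/oz ≈ 44 oz
diced carrots: (1 tbsp + 1 tsp = 4/3 tbsp) × 5/3 ÷ 16 tbsp/cup × 128 g/cup ≈ 18 g

coconut milk: 1667 mL; tomato paste: 873 g; diced celery: 450 g; white rice: 44 oz; diced carrots: 18 g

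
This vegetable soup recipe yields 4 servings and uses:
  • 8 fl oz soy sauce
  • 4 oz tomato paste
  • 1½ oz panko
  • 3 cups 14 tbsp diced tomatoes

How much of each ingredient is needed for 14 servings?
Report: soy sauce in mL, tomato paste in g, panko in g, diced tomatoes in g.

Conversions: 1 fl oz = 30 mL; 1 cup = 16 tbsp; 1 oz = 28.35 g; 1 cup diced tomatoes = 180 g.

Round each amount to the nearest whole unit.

soy sauce: 840 mL; tomato paste: 397 g; panko: 149 g; diced tomatoes: 2441 g

Scaling factor: 14/4 = 7/2 = 3.5.
soy sauce: 8 fl oz × 7/2 × 30 mL/fl oz = 840 mL
tomato paste: 4 oz × 7/2 × 28.35 g/oz ≈ 397 g
panko: 1.5 oz × 7/2 × 28.35 g/oz ≈ 149 g
diced tomatoes: (3 cup + 14 tbsp = 3.875 cup) × 7/2 × 180 g/cup ≈ 2441 g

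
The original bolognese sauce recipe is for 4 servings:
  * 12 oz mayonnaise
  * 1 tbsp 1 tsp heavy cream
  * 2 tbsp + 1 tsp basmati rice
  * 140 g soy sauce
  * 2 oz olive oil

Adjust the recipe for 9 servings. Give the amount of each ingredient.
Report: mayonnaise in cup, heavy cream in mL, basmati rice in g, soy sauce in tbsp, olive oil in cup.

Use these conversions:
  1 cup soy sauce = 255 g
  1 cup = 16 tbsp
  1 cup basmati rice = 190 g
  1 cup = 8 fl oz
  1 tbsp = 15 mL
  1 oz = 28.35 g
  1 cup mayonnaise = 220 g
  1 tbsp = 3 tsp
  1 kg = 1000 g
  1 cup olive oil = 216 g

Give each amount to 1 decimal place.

mayonnaise: 3.5 cup; heavy cream: 45.0 mL; basmati rice: 62.3 g; soy sauce: 19.8 tbsp; olive oil: 0.6 cup

Scaling factor: 9/4 = 2.25.
mayonnaise: 12 oz × 9/4 × 28.35 g/oz ÷ 220 g/cup ≈ 3.5 cup
heavy cream: (1 tbsp + 1 tsp = 4/3 tbsp) × 9/4 × 15 mL/tbsp = 45.0 mL
basmati rice: (2 tbsp + 1 tsp = 7/3 tbsp) × 9/4 ÷ 16 tbsp/cup × 190 g/cup ≈ 62.3 g
soy sauce: 140 g × 9/4 ÷ 255 g/cup × 16 tbsp/cup ≈ 19.8 tbsp
olive oil: 2 oz × 9/4 × 28.35 g/oz ÷ 216 g/cup ≈ 0.6 cup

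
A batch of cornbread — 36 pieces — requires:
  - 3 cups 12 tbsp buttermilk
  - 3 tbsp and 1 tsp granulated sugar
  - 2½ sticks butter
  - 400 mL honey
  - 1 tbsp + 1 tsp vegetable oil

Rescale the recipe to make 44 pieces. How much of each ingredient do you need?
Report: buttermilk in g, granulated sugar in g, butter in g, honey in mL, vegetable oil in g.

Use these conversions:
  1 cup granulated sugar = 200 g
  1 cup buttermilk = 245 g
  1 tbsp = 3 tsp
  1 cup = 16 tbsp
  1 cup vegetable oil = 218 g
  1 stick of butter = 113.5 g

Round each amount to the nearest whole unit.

Scaling factor: 44/36 = 11/9.
buttermilk: (3 cup + 12 tbsp = 3.75 cup) × 11/9 × 245 g/cup ≈ 1123 g
granulated sugar: (3 tbsp + 1 tsp = 10/3 tbsp) × 11/9 ÷ 16 tbsp/cup × 200 g/cup ≈ 51 g
butter: 2.5 stick × 11/9 × 113.5 g/stick ≈ 347 g
honey: 400 mL × 11/9 ≈ 489 mL
vegetable oil: (1 tbsp + 1 tsp = 4/3 tbsp) × 11/9 ÷ 16 tbsp/cup × 218 g/cup ≈ 22 g

buttermilk: 1123 g; granulated sugar: 51 g; butter: 347 g; honey: 489 mL; vegetable oil: 22 g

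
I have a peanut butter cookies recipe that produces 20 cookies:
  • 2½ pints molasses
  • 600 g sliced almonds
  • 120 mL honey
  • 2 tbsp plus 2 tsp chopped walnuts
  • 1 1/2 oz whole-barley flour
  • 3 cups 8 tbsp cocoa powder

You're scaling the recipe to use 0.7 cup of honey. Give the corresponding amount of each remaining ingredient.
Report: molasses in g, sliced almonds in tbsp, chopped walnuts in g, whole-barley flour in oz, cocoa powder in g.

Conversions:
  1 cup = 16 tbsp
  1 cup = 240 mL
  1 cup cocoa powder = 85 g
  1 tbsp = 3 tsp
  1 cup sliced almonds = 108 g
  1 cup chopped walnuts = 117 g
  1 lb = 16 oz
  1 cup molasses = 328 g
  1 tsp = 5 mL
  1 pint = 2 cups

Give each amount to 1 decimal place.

The original recipe has 0.5 cup of honey, so the scaling factor is 0.7 ÷ 0.5 = 7/5 = 1.4.
molasses: 2.5 pint × 7/5 × 2 cup/pint × 328 g/cup = 2296.0 g
sliced almonds: 600 g × 7/5 ÷ 108 g/cup × 16 tbsp/cup ≈ 124.4 tbsp
chopped walnuts: (2 tbsp + 2 tsp = 8/3 tbsp) × 7/5 ÷ 16 tbsp/cup × 117 g/cup = 27.3 g
whole-barley flour: 1.5 oz × 7/5 = 2.1 oz
cocoa powder: (3 cup + 8 tbsp = 3.5 cup) × 7/5 × 85 g/cup = 416.5 g

molasses: 2296.0 g; sliced almonds: 124.4 tbsp; chopped walnuts: 27.3 g; whole-barley flour: 2.1 oz; cocoa powder: 416.5 g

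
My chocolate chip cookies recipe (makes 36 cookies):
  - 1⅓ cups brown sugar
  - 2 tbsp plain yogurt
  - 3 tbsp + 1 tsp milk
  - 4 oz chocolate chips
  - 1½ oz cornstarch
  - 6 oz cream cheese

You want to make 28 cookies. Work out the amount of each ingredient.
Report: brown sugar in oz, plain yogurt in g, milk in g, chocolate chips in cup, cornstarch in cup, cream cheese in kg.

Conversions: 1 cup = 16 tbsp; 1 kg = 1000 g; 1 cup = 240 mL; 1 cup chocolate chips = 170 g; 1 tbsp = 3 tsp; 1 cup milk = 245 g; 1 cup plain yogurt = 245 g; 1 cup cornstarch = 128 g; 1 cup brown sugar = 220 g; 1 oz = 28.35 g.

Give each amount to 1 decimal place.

brown sugar: 8.0 oz; plain yogurt: 23.8 g; milk: 39.7 g; chocolate chips: 0.5 cup; cornstarch: 0.3 cup; cream cheese: 0.1 kg

Scaling factor: 28/36 = 7/9.
brown sugar: 4/3 cup × 7/9 × 220 g/cup ÷ 28.35 g/oz ≈ 8.0 oz
plain yogurt: 2 tbsp × 7/9 ÷ 16 tbsp/cup × 245 g/cup ≈ 23.8 g
milk: (3 tbsp + 1 tsp = 10/3 tbsp) × 7/9 ÷ 16 tbsp/cup × 245 g/cup ≈ 39.7 g
chocolate chips: 4 oz × 7/9 × 28.35 g/oz ÷ 170 g/cup ≈ 0.5 cup
cornstarch: 1.5 oz × 7/9 × 28.35 g/oz ÷ 128 g/cup ≈ 0.3 cup
cream cheese: 6 oz × 7/9 × 28.35 g/oz ÷ 1000 g/kg ≈ 0.1 kg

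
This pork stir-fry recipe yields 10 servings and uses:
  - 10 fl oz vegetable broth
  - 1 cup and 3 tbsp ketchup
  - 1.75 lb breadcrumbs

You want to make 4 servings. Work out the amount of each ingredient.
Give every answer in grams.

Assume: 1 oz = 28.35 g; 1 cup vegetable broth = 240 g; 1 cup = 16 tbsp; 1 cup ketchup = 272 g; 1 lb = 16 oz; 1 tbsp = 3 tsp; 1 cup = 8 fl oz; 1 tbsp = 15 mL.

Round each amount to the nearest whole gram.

Scaling factor: 4/10 = 2/5 = 0.4.
vegetable broth: 10 fl oz × 2/5 ÷ 8 fl oz/cup × 240 g/cup = 120 g
ketchup: (1 cup + 3 tbsp = 1.1875 cup) × 2/5 × 272 g/cup ≈ 129 g
breadcrumbs: 1.75 lb × 2/5 × 16 oz/lb × 28.35 g/oz ≈ 318 g

vegetable broth: 120 g; ketchup: 129 g; breadcrumbs: 318 g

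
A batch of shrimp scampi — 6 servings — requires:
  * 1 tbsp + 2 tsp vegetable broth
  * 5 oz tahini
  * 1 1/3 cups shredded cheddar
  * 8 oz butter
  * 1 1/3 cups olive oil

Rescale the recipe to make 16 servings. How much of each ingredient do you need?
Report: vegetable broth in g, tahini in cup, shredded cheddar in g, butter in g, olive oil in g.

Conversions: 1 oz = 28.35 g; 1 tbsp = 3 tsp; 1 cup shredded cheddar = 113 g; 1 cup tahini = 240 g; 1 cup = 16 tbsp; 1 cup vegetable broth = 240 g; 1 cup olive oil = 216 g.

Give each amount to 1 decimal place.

Scaling factor: 16/6 = 8/3.
vegetable broth: (1 tbsp + 2 tsp = 5/3 tbsp) × 8/3 ÷ 16 tbsp/cup × 240 g/cup ≈ 66.7 g
tahini: 5 oz × 8/3 × 28.35 g/oz ÷ 240 g/cup ≈ 1.6 cup
shredded cheddar: 4/3 cup × 8/3 × 113 g/cup ≈ 401.8 g
butter: 8 oz × 8/3 × 28.35 g/oz = 604.8 g
olive oil: 4/3 cup × 8/3 × 216 g/cup = 768.0 g

vegetable broth: 66.7 g; tahini: 1.6 cup; shredded cheddar: 401.8 g; butter: 604.8 g; olive oil: 768.0 g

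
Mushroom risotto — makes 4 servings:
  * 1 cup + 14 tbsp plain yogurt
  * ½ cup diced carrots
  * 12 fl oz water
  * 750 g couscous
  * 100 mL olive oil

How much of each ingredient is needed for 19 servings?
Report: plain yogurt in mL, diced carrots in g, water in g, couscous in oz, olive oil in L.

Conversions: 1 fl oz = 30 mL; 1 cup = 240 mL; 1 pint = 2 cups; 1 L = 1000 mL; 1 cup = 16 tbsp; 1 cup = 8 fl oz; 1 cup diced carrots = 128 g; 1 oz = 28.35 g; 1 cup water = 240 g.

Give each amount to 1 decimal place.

Scaling factor: 19/4 = 4.75.
plain yogurt: (1 cup + 14 tbsp = 1.875 cup) × 19/4 × 240 mL/cup = 2137.5 mL
diced carrots: 0.5 cup × 19/4 × 128 g/cup = 304.0 g
water: 12 fl oz × 19/4 ÷ 8 fl oz/cup × 240 g/cup = 1710.0 g
couscous: 750 g × 19/4 ÷ 28.35 g/oz ≈ 125.7 oz
olive oil: 100 mL × 19/4 ÷ 1000 mL/L ≈ 0.5 L

plain yogurt: 2137.5 mL; diced carrots: 304.0 g; water: 1710.0 g; couscous: 125.7 oz; olive oil: 0.5 L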